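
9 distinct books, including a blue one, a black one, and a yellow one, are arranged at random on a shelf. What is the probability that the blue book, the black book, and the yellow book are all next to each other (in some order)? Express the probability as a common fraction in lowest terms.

1/12

There are 9! = 362880 arrangements.
Treat the three as one block: 7! placements × 3! orders within the block = 5040·6 = 30240.
Probability = 30240/362880 = 1/12.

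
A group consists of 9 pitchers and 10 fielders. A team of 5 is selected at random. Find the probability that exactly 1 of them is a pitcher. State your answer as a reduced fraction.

105/646

Total number of selections: C(19,5) = 11628.
Selections with exactly 1 pitcher: choose 1 of the 9 pitchers and 4 of the 10 fielders, C(9,1)·C(10,4) = 9·210 = 1890.
Probability = 1890/11628 = 105/646.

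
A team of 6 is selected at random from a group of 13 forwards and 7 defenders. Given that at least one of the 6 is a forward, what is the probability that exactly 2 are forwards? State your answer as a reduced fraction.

Work in counts. Selections with at least one forward: C(20,6) − C(7,6) = 38760 − 7 = 38753.
Of those, selections where exactly 2 are forwards: C(13,2)·C(7,4) = 78·35 = 2730.
Conditional probability = 2730/38753 = 210/2981.

210/2981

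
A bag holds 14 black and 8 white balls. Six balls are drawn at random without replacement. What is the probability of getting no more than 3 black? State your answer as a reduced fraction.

There are C(22,6) = 74613 ways to choose the 6.
Count the complement (more than 3 black): C(14,4)·C(8,2) + C(14,5)·C(8,1) + C(14,6)·C(8,0) = 28028 + 16016 + 3003 = 47047.
Probability = 1 − 47047/74613 = 27566/74613 = 358/969.

358/969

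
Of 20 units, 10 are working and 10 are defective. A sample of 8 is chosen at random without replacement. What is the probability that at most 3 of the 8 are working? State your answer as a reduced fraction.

There are C(20,8) = 125970 ways to choose the 8.
Favorable selections (at most 3 working): C(10,0)·C(10,8) + C(10,1)·C(10,7) + C(10,2)·C(10,6) + C(10,3)·C(10,5) = 45 + 1200 + 9450 + 30240 = 40935.
Probability = 40935/125970 = 2729/8398.

2729/8398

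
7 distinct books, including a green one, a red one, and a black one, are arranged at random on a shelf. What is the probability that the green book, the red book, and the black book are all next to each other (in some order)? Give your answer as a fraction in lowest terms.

There are 7! = 5040 arrangements.
Treat the three as one block: 5! placements × 3! orders within the block = 120·6 = 720.
Probability = 720/5040 = 1/7.

1/7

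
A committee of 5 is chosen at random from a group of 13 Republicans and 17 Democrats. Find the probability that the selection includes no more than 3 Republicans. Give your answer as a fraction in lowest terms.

There are C(30,5) = 142506 ways to choose the 5.
Count the complement (more than 3 Republicans): C(13,4)·C(17,1) + C(13,5)·C(17,0) = 12155 + 1287 = 13442.
Probability = 1 − 13442/142506 = 129064/142506 = 4964/5481.

4964/5481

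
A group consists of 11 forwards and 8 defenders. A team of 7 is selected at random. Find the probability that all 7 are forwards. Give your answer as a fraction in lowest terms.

There are C(19,7) = 50388 possible selections.
Selections with all forwards: C(11,7) = 330.
Probability = 330/50388 = 55/8398.

55/8398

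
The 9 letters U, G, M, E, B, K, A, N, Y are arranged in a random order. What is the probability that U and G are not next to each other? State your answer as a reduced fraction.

7/9

There are 9! = 362880 arrangements.
Arrangements with U and G adjacent: 2·8! = 80640.
So not adjacent: 362880 − 80640 = 282240, probability 282240/362880 = 7/9.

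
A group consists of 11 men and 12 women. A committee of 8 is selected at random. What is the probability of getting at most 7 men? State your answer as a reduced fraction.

There are C(23,8) = 490314 ways to choose the 8.
The complement is exactly 8 men: C(11,8)·C(12,0) = 165.
Probability = 1 − 165/490314 = 490149/490314 = 14853/14858.

14853/14858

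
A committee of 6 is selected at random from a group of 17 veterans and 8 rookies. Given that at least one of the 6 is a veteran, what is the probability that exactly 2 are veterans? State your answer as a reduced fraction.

5/93

Work in counts. Selections with at least one veteran: C(25,6) − C(8,6) = 177100 − 28 = 177072.
Of those, selections where exactly 2 are veterans: C(17,2)·C(8,4) = 136·70 = 9520.
Conditional probability = 9520/177072 = 5/93.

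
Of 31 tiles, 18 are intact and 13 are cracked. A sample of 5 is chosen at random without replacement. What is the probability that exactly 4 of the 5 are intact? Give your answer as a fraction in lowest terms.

4420/18879

There are C(31,5) = 169911 ways to choose 5 from 31.
Selections with exactly 4 intact: choose 4 of the 18 intact and 1 of the 13 cracked, C(18,4)·C(13,1) = 3060·13 = 39780.
Probability = 39780/169911 = 4420/18879.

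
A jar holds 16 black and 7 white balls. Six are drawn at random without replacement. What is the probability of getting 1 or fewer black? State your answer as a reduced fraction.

49/14421

Total selections: C(23,6) = 100947.
Favorable selections (1 or fewer black): C(16,0)·C(7,6) + C(16,1)·C(7,5) = 7 + 336 = 343.
Probability = 343/100947 = 49/14421.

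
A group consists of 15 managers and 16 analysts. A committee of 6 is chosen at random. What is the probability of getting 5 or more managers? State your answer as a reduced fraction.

583/8091

Total selections: C(31,6) = 736281.
Favorable selections (5 or more managers): C(15,5)·C(16,1) + C(15,6)·C(16,0) = 48048 + 5005 = 53053.
Probability = 53053/736281 = 583/8091.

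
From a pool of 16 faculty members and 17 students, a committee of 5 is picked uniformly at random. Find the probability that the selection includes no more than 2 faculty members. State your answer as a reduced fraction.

There are C(33,5) = 237336 ways to choose the 5.
Favorable selections (no more than 2 faculty members): C(16,0)·C(17,5) + C(16,1)·C(17,4) + C(16,2)·C(17,3) = 6188 + 38080 + 81600 = 125868.
Probability = 125868/237336 = 10489/19778.

10489/19778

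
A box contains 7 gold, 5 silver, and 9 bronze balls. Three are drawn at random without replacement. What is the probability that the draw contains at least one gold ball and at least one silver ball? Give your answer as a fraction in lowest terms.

7/19

There are C(21,3) = 1330 possible draws.
By inclusion-exclusion on the complements, draws missing all gold or all silver: C(14,3) + C(16,3) − C(9,3) = 364 + 560 − 84 = 840.
So draws with at least one of each: 1330 − 840 = 490, probability 490/1330 = 7/19.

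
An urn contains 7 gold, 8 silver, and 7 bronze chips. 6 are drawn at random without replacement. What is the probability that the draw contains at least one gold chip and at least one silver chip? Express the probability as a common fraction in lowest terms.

3172/3553

There are C(22,6) = 74613 possible draws.
By inclusion-exclusion on the complements, draws missing all gold or all silver: C(15,6) + C(14,6) − C(7,6) = 5005 + 3003 − 7 = 8001.
So draws with at least one of each: 74613 − 8001 = 66612, probability 66612/74613 = 3172/3553.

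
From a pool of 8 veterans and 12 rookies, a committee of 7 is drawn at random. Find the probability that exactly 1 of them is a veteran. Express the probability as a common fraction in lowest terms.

154/1615

Total number of selections: C(20,7) = 77520.
Selections with exactly 1 veteran: choose 1 of the 8 veterans and 6 of the 12 rookies, C(8,1)·C(12,6) = 8·924 = 7392.
Probability = 7392/77520 = 154/1615.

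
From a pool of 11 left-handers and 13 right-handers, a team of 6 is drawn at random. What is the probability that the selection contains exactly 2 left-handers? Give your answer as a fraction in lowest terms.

3575/12236

Total number of selections: C(24,6) = 134596.
Selections with exactly 2 left-handers: choose 2 of the 11 left-handers and 4 of the 13 right-handers, C(11,2)·C(13,4) = 55·715 = 39325.
Probability = 39325/134596 = 3575/12236.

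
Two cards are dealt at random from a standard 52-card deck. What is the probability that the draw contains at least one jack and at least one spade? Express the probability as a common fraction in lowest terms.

29/442

There are C(52,2) = 1326 possible draws.
By inclusion-exclusion on the complements, draws missing all jacks or all spades: C(48,2) + C(39,2) − C(36,2) = 1128 + 741 − 630 = 1239.
So draws with at least one of each: 1326 − 1239 = 87, probability 87/1326 = 29/442.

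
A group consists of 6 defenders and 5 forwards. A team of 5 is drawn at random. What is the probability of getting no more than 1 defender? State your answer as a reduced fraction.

There are C(11,5) = 462 ways to choose the 5.
Favorable selections (no more than 1 defender): C(6,0)·C(5,5) + C(6,1)·C(5,4) = 1 + 30 = 31.
Probability = 31/462.

31/462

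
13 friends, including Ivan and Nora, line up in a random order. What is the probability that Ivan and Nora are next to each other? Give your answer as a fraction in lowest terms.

2/13

There are 13! = 6227020800 arrangements.
Treat Ivan and Nora as a block: 12! arrangements of the blocks × 2 orders within the block = 2·479001600 = 958003200.
Probability = 958003200/6227020800 = 2/13.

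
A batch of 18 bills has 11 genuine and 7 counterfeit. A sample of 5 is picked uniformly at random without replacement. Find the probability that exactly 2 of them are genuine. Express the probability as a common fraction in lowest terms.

275/1224

Total number of selections: C(18,5) = 8568.
Selections with exactly 2 genuine: choose 2 of the 11 genuine and 3 of the 7 counterfeit, C(11,2)·C(7,3) = 55·35 = 1925.
Probability = 1925/8568 = 275/1224.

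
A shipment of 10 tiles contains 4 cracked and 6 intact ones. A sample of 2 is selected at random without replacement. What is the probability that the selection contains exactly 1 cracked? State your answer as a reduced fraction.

Total number of selections: C(10,2) = 45.
Selections with exactly 1 cracked: choose 1 of the 4 cracked and 1 of the 6 intact, C(4,1)·C(6,1) = 4·6 = 24.
Probability = 24/45 = 8/15.

8/15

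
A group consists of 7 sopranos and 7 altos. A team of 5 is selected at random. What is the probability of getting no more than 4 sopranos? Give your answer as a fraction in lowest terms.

There are C(14,5) = 2002 ways to choose the 5.
The complement is exactly 5 sopranos: C(7,5)·C(7,0) = 21.
Probability = 1 − 21/2002 = 1981/2002 = 283/286.

283/286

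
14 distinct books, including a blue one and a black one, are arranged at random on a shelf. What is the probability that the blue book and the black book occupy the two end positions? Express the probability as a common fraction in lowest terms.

1/91

There are 14! = 87178291200 arrangements.
Place the blue book and the black book at the ends in 2 ways, arrange the remaining 12 in 12! = 479001600 ways: 2·479001600 = 958003200.
Probability = 958003200/87178291200 = 1/91.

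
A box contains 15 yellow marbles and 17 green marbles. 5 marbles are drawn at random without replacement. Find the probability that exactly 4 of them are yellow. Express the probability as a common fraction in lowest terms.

3315/28768

Total number of selections: C(32,5) = 201376.
Selections with exactly 4 yellow: choose 4 of the 15 yellow and 1 of the 17 green, C(15,4)·C(17,1) = 1365·17 = 23205.
Probability = 23205/201376 = 3315/28768.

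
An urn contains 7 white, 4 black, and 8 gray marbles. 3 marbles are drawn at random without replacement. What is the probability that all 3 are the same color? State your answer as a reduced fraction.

5/51

There are C(19,3) = 969 ways to draw 3 marbles.
All same color: C(7,3) + C(4,3) + C(8,3) = 35 + 4 + 56 = 95.
Probability = 95/969 = 5/51.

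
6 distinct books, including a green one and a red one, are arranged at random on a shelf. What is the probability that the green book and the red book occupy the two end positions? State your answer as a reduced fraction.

1/15

There are 6! = 720 arrangements.
Place the green book and the red book at the ends in 2 ways, arrange the remaining 4 in 4! = 24 ways: 2·24 = 48.
Probability = 48/720 = 1/15.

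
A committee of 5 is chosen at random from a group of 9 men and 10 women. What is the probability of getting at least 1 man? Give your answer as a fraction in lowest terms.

Total selections: C(19,5) = 11628.
The complement is all 5 are women: C(10,5) = 252.
Probability = 1 − 252/11628 = 11376/11628 = 316/323.

316/323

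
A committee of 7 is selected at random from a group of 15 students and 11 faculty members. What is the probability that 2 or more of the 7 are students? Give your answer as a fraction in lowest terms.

There are C(26,7) = 657800 ways to choose the 7.
Count the complement (fewer than 2 students): C(15,0)·C(11,7) + C(15,1)·C(11,6) = 330 + 6930 = 7260.
Probability = 1 − 7260/657800 = 650540/657800 = 2957/2990.

2957/2990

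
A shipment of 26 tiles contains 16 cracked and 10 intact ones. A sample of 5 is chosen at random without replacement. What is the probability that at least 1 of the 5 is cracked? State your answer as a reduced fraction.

There are C(26,5) = 65780 ways to choose the 5.
The complement is all 5 are intact: C(10,5) = 252.
Probability = 1 − 252/65780 = 65528/65780 = 16382/16445.

16382/16445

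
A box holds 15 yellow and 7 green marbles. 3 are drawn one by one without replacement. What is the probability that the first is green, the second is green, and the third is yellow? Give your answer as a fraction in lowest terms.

Multiply the conditional probabilities at each draw: 7/22 · 6/21 · 15/20 = 630/9240 = 3/44.

3/44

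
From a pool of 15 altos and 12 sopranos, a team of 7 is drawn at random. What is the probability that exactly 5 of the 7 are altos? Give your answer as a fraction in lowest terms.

The sample space is all 7-subsets of the 27: C(27,7) = 888030.
Selections with exactly 5 altos: choose 5 of the 15 altos and 2 of the 12 sopranos, C(15,5)·C(12,2) = 3003·66 = 198198.
Probability = 198198/888030 = 77/345.

77/345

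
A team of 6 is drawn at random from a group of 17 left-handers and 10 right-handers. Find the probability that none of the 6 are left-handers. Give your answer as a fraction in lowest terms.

There are C(27,6) = 296010 possible selections.
Selections with no left-handers (all right-handers): C(10,6) = 210.
Probability = 210/296010 = 7/9867.

7/9867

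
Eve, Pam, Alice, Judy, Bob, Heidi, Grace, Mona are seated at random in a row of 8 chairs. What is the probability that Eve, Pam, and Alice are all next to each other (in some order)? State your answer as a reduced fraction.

3/28

There are 8! = 40320 arrangements.
Treat the three as one block: 6! placements × 3! orders within the block = 720·6 = 4320.
Probability = 4320/40320 = 3/28.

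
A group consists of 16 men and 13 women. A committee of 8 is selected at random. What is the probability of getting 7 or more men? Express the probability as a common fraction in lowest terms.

226/6003

There are C(29,8) = 4292145 ways to choose the 8.
Favorable selections (7 or more men): C(16,7)·C(13,1) + C(16,8)·C(13,0) = 148720 + 12870 = 161590.
Probability = 161590/4292145 = 226/6003.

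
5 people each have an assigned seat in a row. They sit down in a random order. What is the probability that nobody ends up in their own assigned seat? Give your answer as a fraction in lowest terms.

11/30

There are 5! = 120 seatings.
By inclusion-exclusion, seatings with no fixed points: C(5,0)·5! − C(5,1)·4! + C(5,2)·3! − C(5,3)·2! + C(5,4)·1! − C(5,5)·0! = 44.
Probability = 44/120 = 11/30.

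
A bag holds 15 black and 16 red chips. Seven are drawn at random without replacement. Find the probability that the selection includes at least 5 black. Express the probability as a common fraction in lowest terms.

There are C(31,7) = 2629575 ways to choose the 7.
Favorable selections (at least 5 black): C(15,5)·C(16,2) + C(15,6)·C(16,1) + C(15,7)·C(16,0) = 360360 + 80080 + 6435 = 446875.
Probability = 446875/2629575 = 1375/8091.

1375/8091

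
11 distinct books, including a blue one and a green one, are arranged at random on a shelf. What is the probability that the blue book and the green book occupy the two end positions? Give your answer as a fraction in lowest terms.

There are 11! = 39916800 arrangements.
Place the blue book and the green book at the ends in 2 ways, arrange the remaining 9 in 9! = 362880 ways: 2·362880 = 725760.
Probability = 725760/39916800 = 1/55.

1/55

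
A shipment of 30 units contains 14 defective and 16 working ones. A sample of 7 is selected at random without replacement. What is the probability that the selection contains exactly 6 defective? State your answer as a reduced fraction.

The sample space is all 7-subsets of the 30: C(30,7) = 2035800.
Selections with exactly 6 defective: choose 6 of the 14 defective and 1 of the 16 working, C(14,6)·C(16,1) = 3003·16 = 48048.
Probability = 48048/2035800 = 154/6525.

154/6525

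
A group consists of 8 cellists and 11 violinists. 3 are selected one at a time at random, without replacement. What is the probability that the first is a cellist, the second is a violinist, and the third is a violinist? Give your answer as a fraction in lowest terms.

Multiply the conditional probabilities at each draw: 8/19 · 11/18 · 10/17 = 880/5814 = 440/2907.

440/2907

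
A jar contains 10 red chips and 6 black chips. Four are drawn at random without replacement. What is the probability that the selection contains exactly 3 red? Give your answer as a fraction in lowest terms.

There are C(16,4) = 1820 ways to choose 4 from 16.
Selections with exactly 3 red: choose 3 of the 10 red and 1 of the 6 black, C(10,3)·C(6,1) = 120·6 = 720.
Probability = 720/1820 = 36/91.

36/91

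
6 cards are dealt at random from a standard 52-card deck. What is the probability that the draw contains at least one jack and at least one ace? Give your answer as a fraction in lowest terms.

There are C(52,6) = 20358520 possible draws.
By inclusion-exclusion on the complements, draws missing all jacks or all aces: C(48,6) + C(48,6) − C(44,6) = 12271512 + 12271512 − 7059052 = 17483972.
So draws with at least one of each: 20358520 − 17483972 = 2874548, probability 2874548/20358520 = 718637/5089630.

718637/5089630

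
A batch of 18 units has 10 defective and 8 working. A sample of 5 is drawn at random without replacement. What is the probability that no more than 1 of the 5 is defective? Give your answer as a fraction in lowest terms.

3/34

There are C(18,5) = 8568 ways to choose the 5.
Favorable selections (no more than 1 defective): C(10,0)·C(8,5) + C(10,1)·C(8,4) = 56 + 700 = 756.
Probability = 756/8568 = 3/34.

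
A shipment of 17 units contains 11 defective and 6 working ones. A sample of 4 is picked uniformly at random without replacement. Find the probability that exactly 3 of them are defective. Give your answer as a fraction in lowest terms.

99/238

The sample space is all 4-subsets of the 17: C(17,4) = 2380.
Selections with exactly 3 defective: choose 3 of the 11 defective and 1 of the 6 working, C(11,3)·C(6,1) = 165·6 = 990.
Probability = 990/2380 = 99/238.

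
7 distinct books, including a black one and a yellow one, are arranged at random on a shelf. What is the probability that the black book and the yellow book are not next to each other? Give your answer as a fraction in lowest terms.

There are 7! = 5040 arrangements.
Arrangements with the black book and the yellow book adjacent: 2·6! = 1440.
So not adjacent: 5040 − 1440 = 3600, probability 3600/5040 = 5/7.

5/7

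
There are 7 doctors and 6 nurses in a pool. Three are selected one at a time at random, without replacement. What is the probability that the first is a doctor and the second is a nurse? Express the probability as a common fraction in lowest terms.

7/26

Multiply the conditional probabilities at each draw: 7/13 · 6/12 = 42/156 = 7/26.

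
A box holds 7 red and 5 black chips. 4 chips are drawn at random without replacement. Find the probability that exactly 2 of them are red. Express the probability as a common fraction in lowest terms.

14/33

There are C(12,4) = 495 ways to choose 4 from 12.
Selections with exactly 2 red: choose 2 of the 7 red and 2 of the 5 black, C(7,2)·C(5,2) = 21·10 = 210.
Probability = 210/495 = 14/33.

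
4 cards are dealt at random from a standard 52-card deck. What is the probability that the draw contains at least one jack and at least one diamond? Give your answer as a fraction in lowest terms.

There are C(52,4) = 270725 possible draws.
By inclusion-exclusion on the complements, draws missing all jacks or all diamonds: C(48,4) + C(39,4) − C(36,4) = 194580 + 82251 − 58905 = 217926.
So draws with at least one of each: 270725 − 217926 = 52799, probability 52799/270725.

52799/270725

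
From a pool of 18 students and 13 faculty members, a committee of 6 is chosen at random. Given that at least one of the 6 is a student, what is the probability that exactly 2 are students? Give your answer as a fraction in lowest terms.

Work in counts. Selections with at least one student: C(31,6) − C(13,6) = 736281 − 1716 = 734565.
Of those, selections where exactly 2 are students: C(18,2)·C(13,4) = 153·715 = 109395.
Conditional probability = 109395/734565 = 561/3767.

561/3767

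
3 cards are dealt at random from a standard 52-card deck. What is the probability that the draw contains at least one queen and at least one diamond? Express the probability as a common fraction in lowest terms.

There are C(52,3) = 22100 possible draws.
By inclusion-exclusion on the complements, draws missing all queens or all diamonds: C(48,3) + C(39,3) − C(36,3) = 17296 + 9139 − 7140 = 19295.
So draws with at least one of each: 22100 − 19295 = 2805, probability 2805/22100 = 33/260.

33/260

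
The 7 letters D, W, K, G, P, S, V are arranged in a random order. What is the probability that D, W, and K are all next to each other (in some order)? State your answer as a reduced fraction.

There are 7! = 5040 arrangements.
Treat the three as one block: 5! placements × 3! orders within the block = 120·6 = 720.
Probability = 720/5040 = 1/7.

1/7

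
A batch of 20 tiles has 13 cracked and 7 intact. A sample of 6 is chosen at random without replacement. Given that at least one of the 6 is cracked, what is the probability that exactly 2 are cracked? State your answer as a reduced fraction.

Work in counts. Selections with at least one cracked: C(20,6) − C(7,6) = 38760 − 7 = 38753.
Of those, selections where exactly 2 are cracked: C(13,2)·C(7,4) = 78·35 = 2730.
Conditional probability = 2730/38753 = 210/2981.

210/2981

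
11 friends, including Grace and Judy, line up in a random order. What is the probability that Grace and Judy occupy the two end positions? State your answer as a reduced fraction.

There are 11! = 39916800 arrangements.
Place Grace and Judy at the ends in 2 ways, arrange the remaining 9 in 9! = 362880 ways: 2·362880 = 725760.
Probability = 725760/39916800 = 1/55.

1/55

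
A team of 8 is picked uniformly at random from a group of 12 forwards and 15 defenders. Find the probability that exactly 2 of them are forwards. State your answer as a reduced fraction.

The sample space is all 8-subsets of the 27: C(27,8) = 2220075.
Selections with exactly 2 forwards: choose 2 of the 12 forwards and 6 of the 15 defenders, C(12,2)·C(15,6) = 66·5005 = 330330.
Probability = 330330/2220075 = 154/1035.

154/1035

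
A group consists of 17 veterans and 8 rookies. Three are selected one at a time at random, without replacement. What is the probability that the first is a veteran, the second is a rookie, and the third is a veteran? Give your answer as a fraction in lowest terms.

272/1725

Multiply the conditional probabilities at each draw: 17/25 · 8/24 · 16/23 = 2176/13800 = 272/1725.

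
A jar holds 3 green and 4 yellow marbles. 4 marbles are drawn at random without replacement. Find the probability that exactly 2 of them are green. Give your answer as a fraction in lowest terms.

18/35

Total number of selections: C(7,4) = 35.
Selections with exactly 2 green: choose 2 of the 3 green and 2 of the 4 yellow, C(3,2)·C(4,2) = 3·6 = 18.
Probability = 18/35.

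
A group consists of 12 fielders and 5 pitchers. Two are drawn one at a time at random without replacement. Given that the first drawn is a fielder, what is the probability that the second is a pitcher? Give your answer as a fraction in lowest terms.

After removing one fielder, 16 remain: 11 fielders and 5 pitchers.
So the probability the next is a pitcher is 5/16.

5/16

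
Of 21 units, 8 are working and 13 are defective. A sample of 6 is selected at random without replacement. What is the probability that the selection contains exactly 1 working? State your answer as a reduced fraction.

The sample space is all 6-subsets of the 21: C(21,6) = 54264.
Selections with exactly 1 working: choose 1 of the 8 working and 5 of the 13 defective, C(8,1)·C(13,5) = 8·1287 = 10296.
Probability = 10296/54264 = 429/2261.

429/2261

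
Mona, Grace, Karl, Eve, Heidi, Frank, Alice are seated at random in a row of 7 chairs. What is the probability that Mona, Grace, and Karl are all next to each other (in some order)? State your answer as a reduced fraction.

There are 7! = 5040 arrangements.
Treat the three as one block: 5! placements × 3! orders within the block = 120·6 = 720.
Probability = 720/5040 = 1/7.

1/7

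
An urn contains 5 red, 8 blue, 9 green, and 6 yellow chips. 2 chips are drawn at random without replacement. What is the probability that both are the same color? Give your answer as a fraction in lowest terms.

89/378

There are C(28,2) = 378 ways to draw 2 chips.
All same color: C(5,2) + C(8,2) + C(9,2) + C(6,2) = 10 + 28 + 36 + 15 = 89.
Probability = 89/378.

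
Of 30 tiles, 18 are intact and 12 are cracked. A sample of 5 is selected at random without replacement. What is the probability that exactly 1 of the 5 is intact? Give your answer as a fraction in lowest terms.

165/2639

There are C(30,5) = 142506 ways to choose 5 from 30.
Selections with exactly 1 intact: choose 1 of the 18 intact and 4 of the 12 cracked, C(18,1)·C(12,4) = 18·495 = 8910.
Probability = 8910/142506 = 165/2639.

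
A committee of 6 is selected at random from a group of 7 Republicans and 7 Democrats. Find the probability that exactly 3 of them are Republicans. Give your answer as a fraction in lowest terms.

The sample space is all 6-subsets of the 14: C(14,6) = 3003.
Selections with exactly 3 Republicans: choose 3 of the 7 Republicans and 3 of the 7 Democrats, C(7,3)·C(7,3) = 35·35 = 1225.
Probability = 1225/3003 = 175/429.

175/429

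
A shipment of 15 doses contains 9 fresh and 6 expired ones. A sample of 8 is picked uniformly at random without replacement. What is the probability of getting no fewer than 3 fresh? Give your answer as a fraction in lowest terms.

711/715

There are C(15,8) = 6435 ways to choose the 8.
The complement is exactly 2 fresh: C(9,2)·C(6,6) = 36.
Probability = 1 − 36/6435 = 6399/6435 = 711/715.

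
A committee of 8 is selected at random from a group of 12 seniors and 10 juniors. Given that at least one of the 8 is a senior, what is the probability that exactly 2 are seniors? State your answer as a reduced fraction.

Work in counts. Selections with at least one senior: C(22,8) − C(10,8) = 319770 − 45 = 319725.
Of those, selections where exactly 2 are seniors: C(12,2)·C(10,6) = 66·210 = 13860.
Conditional probability = 13860/319725 = 44/1015.

44/1015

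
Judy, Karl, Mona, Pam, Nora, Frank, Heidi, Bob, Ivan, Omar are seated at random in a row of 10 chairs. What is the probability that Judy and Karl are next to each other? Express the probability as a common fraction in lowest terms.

There are 10! = 3628800 arrangements.
Treat Judy and Karl as a block: 9! arrangements of the blocks × 2 orders within the block = 2·362880 = 725760.
Probability = 725760/3628800 = 1/5.

1/5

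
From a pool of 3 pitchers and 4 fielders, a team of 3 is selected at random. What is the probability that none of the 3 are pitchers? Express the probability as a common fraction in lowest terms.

4/35

There are C(7,3) = 35 possible selections.
Selections with no pitchers (all fielders): C(4,3) = 4.
Probability = 4/35.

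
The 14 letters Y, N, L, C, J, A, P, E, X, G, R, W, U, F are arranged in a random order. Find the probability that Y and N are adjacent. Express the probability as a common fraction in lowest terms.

There are 14! = 87178291200 arrangements.
Treat Y and N as a block: 13! arrangements of the blocks × 2 orders within the block = 2·6227020800 = 12454041600.
Probability = 12454041600/87178291200 = 1/7.

1/7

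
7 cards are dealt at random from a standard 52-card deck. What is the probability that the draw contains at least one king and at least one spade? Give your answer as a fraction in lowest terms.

There are C(52,7) = 133784560 possible draws.
By inclusion-exclusion on the complements, draws missing all kings or all spades: C(48,7) + C(39,7) − C(36,7) = 73629072 + 15380937 − 8347680 = 80662329.
So draws with at least one of each: 133784560 − 80662329 = 53122231, probability 53122231/133784560.

53122231/133784560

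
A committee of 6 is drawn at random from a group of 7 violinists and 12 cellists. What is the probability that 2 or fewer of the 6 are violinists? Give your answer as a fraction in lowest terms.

803/1292

There are C(19,6) = 27132 ways to choose the 6.
Favorable selections (2 or fewer violinists): C(7,0)·C(12,6) + C(7,1)·C(12,5) + C(7,2)·C(12,4) = 924 + 5544 + 10395 = 16863.
Probability = 16863/27132 = 803/1292.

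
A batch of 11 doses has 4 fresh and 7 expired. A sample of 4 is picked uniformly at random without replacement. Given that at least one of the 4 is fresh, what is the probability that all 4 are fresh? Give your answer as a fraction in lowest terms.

Work in counts. Selections with at least one fresh: C(11,4) − C(7,4) = 330 − 35 = 295.
Of those, selections where all 4 are fresh: C(4,4) = 1.
Conditional probability = 1/295.

1/295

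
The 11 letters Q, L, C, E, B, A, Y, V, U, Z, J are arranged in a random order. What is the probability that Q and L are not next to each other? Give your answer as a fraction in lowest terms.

There are 11! = 39916800 arrangements.
Arrangements with Q and L adjacent: 2·10! = 7257600.
So not adjacent: 39916800 − 7257600 = 32659200, probability 32659200/39916800 = 9/11.

9/11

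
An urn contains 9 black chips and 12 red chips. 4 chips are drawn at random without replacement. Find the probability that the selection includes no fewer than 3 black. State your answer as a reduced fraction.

18/95

There are C(21,4) = 5985 ways to choose the 4.
Favorable selections (no fewer than 3 black): C(9,3)·C(12,1) + C(9,4)·C(12,0) = 1008 + 126 = 1134.
Probability = 1134/5985 = 18/95.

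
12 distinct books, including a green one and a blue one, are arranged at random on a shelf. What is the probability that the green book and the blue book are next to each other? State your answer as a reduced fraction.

There are 12! = 479001600 arrangements.
Treat the green book and the blue book as a block: 11! arrangements of the blocks × 2 orders within the block = 2·39916800 = 79833600.
Probability = 79833600/479001600 = 1/6.

1/6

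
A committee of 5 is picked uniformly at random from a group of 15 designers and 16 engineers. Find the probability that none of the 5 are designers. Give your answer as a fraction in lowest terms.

208/8091

There are C(31,5) = 169911 possible selections.
Selections with no designers (all engineers): C(16,5) = 4368.
Probability = 4368/169911 = 208/8091.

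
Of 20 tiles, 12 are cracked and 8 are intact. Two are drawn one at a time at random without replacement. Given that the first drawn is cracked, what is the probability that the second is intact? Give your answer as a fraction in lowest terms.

8/19

After removing one cracked, 19 remain: 11 cracked and 8 intact.
So the probability the next is intact is 8/19.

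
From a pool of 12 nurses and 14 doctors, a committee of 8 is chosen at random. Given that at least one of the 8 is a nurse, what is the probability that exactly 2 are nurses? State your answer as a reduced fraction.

Work in counts. Selections with at least one nurse: C(26,8) − C(14,8) = 1562275 − 3003 = 1559272.
Of those, selections where exactly 2 are nurses: C(12,2)·C(14,6) = 66·3003 = 198198.
Conditional probability = 198198/1559272 = 693/5452.

693/5452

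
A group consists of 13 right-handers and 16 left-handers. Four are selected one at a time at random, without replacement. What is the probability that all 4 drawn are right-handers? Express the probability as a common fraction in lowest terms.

55/1827

Multiply the conditional probabilities at each draw: 13/29 · 12/28 · 11/27 · 10/26 = 17160/570024 = 55/1827.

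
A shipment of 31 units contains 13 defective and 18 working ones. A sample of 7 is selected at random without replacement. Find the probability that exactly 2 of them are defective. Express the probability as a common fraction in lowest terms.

5712/22475

The sample space is all 7-subsets of the 31: C(31,7) = 2629575.
Selections with exactly 2 defective: choose 2 of the 13 defective and 5 of the 18 working, C(13,2)·C(18,5) = 78·8568 = 668304.
Probability = 668304/2629575 = 5712/22475.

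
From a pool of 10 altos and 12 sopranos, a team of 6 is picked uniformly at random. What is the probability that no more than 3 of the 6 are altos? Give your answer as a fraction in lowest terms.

249/323

There are C(22,6) = 74613 ways to choose the 6.
Count the complement (more than 3 altos): C(10,4)·C(12,2) + C(10,5)·C(12,1) + C(10,6)·C(12,0) = 13860 + 3024 + 210 = 17094.
Probability = 1 − 17094/74613 = 57519/74613 = 249/323.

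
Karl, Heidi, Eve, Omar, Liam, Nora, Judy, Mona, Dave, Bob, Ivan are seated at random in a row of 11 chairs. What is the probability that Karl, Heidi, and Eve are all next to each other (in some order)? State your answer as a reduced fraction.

There are 11! = 39916800 arrangements.
Treat the three as one block: 9! placements × 3! orders within the block = 362880·6 = 2177280.
Probability = 2177280/39916800 = 3/55.

3/55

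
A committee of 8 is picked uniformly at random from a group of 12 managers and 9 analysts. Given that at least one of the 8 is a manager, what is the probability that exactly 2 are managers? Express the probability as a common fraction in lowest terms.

Work in counts. Selections with at least one manager: C(21,8) − C(9,8) = 203490 − 9 = 203481.
Of those, selections where exactly 2 are managers: C(12,2)·C(9,6) = 66·84 = 5544.
Conditional probability = 5544/203481 = 616/22609.

616/22609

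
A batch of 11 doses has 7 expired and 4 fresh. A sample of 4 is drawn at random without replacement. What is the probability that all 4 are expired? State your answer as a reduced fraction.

There are C(11,4) = 330 possible selections.
Selections with all expired: C(7,4) = 35.
Probability = 35/330 = 7/66.

7/66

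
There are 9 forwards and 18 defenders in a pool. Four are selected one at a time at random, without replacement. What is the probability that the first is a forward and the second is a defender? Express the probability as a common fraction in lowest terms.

3/13

Multiply the conditional probabilities at each draw: 9/27 · 18/26 = 162/702 = 3/13.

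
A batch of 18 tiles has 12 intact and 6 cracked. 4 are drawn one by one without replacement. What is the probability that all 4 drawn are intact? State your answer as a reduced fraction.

Multiply the conditional probabilities at each draw: 12/18 · 11/17 · 10/16 · 9/15 = 11880/73440 = 11/68.

11/68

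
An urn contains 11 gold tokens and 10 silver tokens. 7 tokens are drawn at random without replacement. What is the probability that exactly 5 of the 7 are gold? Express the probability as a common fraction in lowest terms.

There are C(21,7) = 116280 ways to choose 7 from 21.
Selections with exactly 5 gold: choose 5 of the 11 gold and 2 of the 10 silver, C(11,5)·C(10,2) = 462·45 = 20790.
Probability = 20790/116280 = 231/1292.

231/1292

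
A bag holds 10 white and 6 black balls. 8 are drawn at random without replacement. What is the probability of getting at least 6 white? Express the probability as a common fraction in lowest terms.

Total selections: C(16,8) = 12870.
Favorable selections (at least 6 white): C(10,6)·C(6,2) + C(10,7)·C(6,1) + C(10,8)·C(6,0) = 3150 + 720 + 45 = 3915.
Probability = 3915/12870 = 87/286.

87/286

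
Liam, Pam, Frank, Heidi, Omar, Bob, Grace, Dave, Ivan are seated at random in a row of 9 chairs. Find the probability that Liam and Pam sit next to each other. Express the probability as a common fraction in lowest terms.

There are 9! = 362880 arrangements.
Treat Liam and Pam as a block: 8! arrangements of the blocks × 2 orders within the block = 2·40320 = 80640.
Probability = 80640/362880 = 2/9.

2/9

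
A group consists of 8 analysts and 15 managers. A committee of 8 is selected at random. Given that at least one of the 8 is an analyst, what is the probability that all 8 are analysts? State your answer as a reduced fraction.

Work in counts. Selections with at least one analyst: C(23,8) − C(15,8) = 490314 − 6435 = 483879.
Of those, selections where all 8 are analysts: C(8,8) = 1.
Conditional probability = 1/483879.

1/483879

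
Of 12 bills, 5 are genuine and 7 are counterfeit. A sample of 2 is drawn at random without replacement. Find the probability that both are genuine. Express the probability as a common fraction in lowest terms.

5/33

There are C(12,2) = 66 possible selections.
Selections with all genuine: C(5,2) = 10.
Probability = 10/66 = 5/33.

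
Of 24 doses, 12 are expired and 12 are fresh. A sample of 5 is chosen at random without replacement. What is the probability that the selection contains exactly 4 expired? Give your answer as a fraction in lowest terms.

There are C(24,5) = 42504 ways to choose 5 from 24.
Selections with exactly 4 expired: choose 4 of the 12 expired and 1 of the 12 fresh, C(12,4)·C(12,1) = 495·12 = 5940.
Probability = 5940/42504 = 45/322.

45/322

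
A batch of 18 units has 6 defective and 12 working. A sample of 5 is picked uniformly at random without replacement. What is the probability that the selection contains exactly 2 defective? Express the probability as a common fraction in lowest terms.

275/714

Total number of selections: C(18,5) = 8568.
Selections with exactly 2 defective: choose 2 of the 6 defective and 3 of the 12 working, C(6,2)·C(12,3) = 15·220 = 3300.
Probability = 3300/8568 = 275/714.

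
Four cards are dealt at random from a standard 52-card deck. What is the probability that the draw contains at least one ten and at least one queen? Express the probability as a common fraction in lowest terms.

There are C(52,4) = 270725 possible draws.
By inclusion-exclusion on the complements, draws missing all tens or all queens: C(48,4) + C(48,4) − C(44,4) = 194580 + 194580 − 135751 = 253409.
So draws with at least one of each: 270725 − 253409 = 17316, probability 17316/270725 = 1332/20825.

1332/20825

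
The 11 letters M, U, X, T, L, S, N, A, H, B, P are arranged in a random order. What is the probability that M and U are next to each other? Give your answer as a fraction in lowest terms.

2/11

There are 11! = 39916800 arrangements.
Treat M and U as a block: 10! arrangements of the blocks × 2 orders within the block = 2·3628800 = 7257600.
Probability = 7257600/39916800 = 2/11.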